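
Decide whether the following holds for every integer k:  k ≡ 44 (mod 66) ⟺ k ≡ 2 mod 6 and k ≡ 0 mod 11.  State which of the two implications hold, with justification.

[⇒] Suppose k ≡ 44 (mod 66); write k = 66j + 44. Since 6 ∣ 66, reducing mod 6 gives k ≡ 44 ≡ 2 (mod 6); since 11 ∣ 66, reducing mod 11 gives k ≡ 44 ≡ 0 (mod 11).

[⇐] Conversely, if k ≡ 2 (mod 6) and k ≡ 0 (mod 11), then by the Chinese remainder theorem k ≡ 44 (mod 66). This is exactly k ≡ 44 (mod 66).

Equivalent; both directions hold.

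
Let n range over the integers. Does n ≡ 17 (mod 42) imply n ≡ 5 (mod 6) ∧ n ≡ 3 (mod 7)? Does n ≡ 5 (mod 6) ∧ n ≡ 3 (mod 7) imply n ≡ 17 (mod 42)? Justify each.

Converse. If n ≡ 5 (mod 6) and n ≡ 3 (mod 7), then by the Chinese remainder theorem n ≡ 17 (mod 42). This is exactly n ≡ 17 (mod 42).

Forward direction. Suppose n ≡ 17 (mod 42); write n = 42j + 17. Since 6 ∣ 42, reducing mod 6 gives n ≡ 17 ≡ 5 (mod 6); since 7 ∣ 42, reducing mod 7 gives n ≡ 17 ≡ 3 (mod 7).

Equivalent; both directions hold.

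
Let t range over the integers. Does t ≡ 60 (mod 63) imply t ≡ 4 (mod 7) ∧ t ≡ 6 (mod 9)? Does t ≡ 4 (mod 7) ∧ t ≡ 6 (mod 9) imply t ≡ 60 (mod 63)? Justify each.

Both directions hold.

(⇒) Suppose t ≡ 60 (mod 63); write t = 63j + 60. Since 7 ∣ 63, reducing mod 7 gives t ≡ 60 ≡ 4 (mod 7); since 9 ∣ 63, reducing mod 9 gives t ≡ 60 ≡ 6 (mod 9).

(⇐) Conversely, if t ≡ 4 (mod 7) and t ≡ 6 (mod 9), then by the Chinese remainder theorem t ≡ 60 (mod 63). This is exactly t ≡ 60 (mod 63).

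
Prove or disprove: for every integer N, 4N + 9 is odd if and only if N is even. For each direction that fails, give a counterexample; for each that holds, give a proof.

(⇒) fails; (⇐) holds.

[⇒] This fails: take N = 7. Then 4N + 9 = 37, which is odd, yet N = 7 is odd, not even.

[⇐] Suppose N is even. Since 4 is even, 4N is even for every N, so 4N + 9 has the same parity as 9, which is odd. Hence 4N + 9 is odd.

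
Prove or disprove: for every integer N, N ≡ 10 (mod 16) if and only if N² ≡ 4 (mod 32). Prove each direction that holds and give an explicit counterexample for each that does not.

(→) Suppose N ≡ 10 (mod 16). Working modulo 32, N ∈ {10, 26}; for each such r, r² ≡ 4 (mod 32).

(←) This fails: take N = 2. Then 2² = 4 ≡ 4 (mod 32), yet 2 ≡ 2 (mod 16), not 10.

Only the forward direction holds.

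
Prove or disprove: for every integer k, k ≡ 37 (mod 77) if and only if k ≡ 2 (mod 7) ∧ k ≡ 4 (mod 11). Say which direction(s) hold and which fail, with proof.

(⇒) Suppose k ≡ 37 (mod 77); write k = 77j + 37. Since 7 ∣ 77, reducing mod 7 gives k ≡ 37 ≡ 2 (mod 7); since 11 ∣ 77, reducing mod 11 gives k ≡ 37 ≡ 4 (mod 11).

(⇐) Conversely, if k ≡ 2 (mod 7) and k ≡ 4 (mod 11), then by the Chinese remainder theorem k ≡ 37 (mod 77). This is exactly k ≡ 37 (mod 77).

Equivalent; both directions hold.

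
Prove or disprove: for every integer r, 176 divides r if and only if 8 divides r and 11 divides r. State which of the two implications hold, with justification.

[⇒] If 176 ∣ r, write r = 176q. Since 176 = 22·8, r = 8·(22q), so 8 ∣ r; and since 176 = 16·11, r = 11·(16q), so 11 ∣ r.

[⇐] This fails: take r = 88. Both 8 ∣ 88 and 11 ∣ 88, yet 88 is not a multiple of 176 (since 88 = 0·176 + 88), so 176 ∤ 88.

Only the forward implication holds.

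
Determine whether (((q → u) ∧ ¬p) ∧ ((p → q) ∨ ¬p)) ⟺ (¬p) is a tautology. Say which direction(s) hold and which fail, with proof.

Only the forward implication holds.

(⟹) Assume the antecedent. If q is true, the antecedent forces (q = T, p = F, u = T), and ¬p holds there. If q is false, the antecedent forces (q = F, p = F, u = F) or (q = F, p = F, u = T), and ¬p holds there. Either way ¬p holds.

(⟸) This fails. Under q = T, p = F, u = F, the left side is false but the right side is true.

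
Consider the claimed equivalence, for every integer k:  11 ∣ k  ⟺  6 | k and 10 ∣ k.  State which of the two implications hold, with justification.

Neither implication holds.

Forward direction. This fails: take k = 11. Certainly 11 ∣ 11, but 6 ∤ 11.

Converse. This fails: take k = 30. Both 6 ∣ 30 and 10 ∣ 30, yet 30 is not a multiple of 11 (since 30 = 2·11 + 8), so 11 ∤ 30.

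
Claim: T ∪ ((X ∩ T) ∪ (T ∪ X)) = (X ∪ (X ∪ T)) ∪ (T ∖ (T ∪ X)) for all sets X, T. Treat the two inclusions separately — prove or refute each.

Both inclusions hold; the sets are equal.

(⟸) Let x ∈ (X ∪ (X ∪ T)) ∪ (T ∖ (T ∪ X)). Then either x ∈ X and x ∉ T; or x ∈ T and x ∉ X; or x ∈ X ∩ T. In each case x ∈ T ∪ ((X ∩ T) ∪ (T ∪ X)), so (X ∪ (X ∪ T)) ∪ (T ∖ (T ∪ X)) ⊆ T ∪ ((X ∩ T) ∪ (T ∪ X)).

(⟹) Let x ∈ T ∪ ((X ∩ T) ∪ (T ∪ X)). Then either x ∈ X and x ∉ T; or x ∈ T and x ∉ X; or x ∈ X ∩ T. In each case x ∈ (X ∪ (X ∪ T)) ∪ (T ∖ (T ∪ X)), so T ∪ ((X ∩ T) ∪ (T ∪ X)) ⊆ (X ∪ (X ∪ T)) ∪ (T ∖ (T ∪ X)).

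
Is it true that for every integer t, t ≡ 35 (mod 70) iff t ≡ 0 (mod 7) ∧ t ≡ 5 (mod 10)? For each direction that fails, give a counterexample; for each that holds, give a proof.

Both directions hold; the statement is true.

Forward direction. Suppose t ≡ 35 (mod 70); write t = 70j + 35. Since 7 ∣ 70, reducing mod 7 gives t ≡ 35 ≡ 0 (mod 7); since 10 ∣ 70, reducing mod 10 gives t ≡ 35 ≡ 5 (mod 10).

Converse. If t ≡ 0 (mod 7) and t ≡ 5 (mod 10), then by the Chinese remainder theorem t ≡ 35 (mod 70). This is exactly t ≡ 35 (mod 70).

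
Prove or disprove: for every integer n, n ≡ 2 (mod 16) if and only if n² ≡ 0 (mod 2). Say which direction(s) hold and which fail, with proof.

(⇒) Suppose n ≡ 2 (mod 16). Then n² ≡ 2² = 4 (mod 16), and since 2 ∣ 16, also n² ≡ 0 (mod 2).

(⇐) This fails: take n = 0. Then 0² = 0 ≡ 0 (mod 2), yet 0 ≡ 0 (mod 16), not 2.

(⇒) holds; (⇐) fails.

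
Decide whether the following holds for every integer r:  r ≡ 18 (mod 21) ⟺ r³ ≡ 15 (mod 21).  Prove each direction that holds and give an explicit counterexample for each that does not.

[⇐] This fails: take r = 9. Then 9³ = 729 ≡ 15 (mod 21), yet 9 ≡ 9 (mod 21), not 18.

[⇒] Suppose r ≡ 18 (mod 21). Write r = 21j + 18. Then (21j + 18)³ = 9261j³ + 23814j² + 20412j + 5832 = 21(441j³ + 1134j² + 972j + 277) + 15, so r³ ≡ 15 (mod 21).

Only the forward direction holds.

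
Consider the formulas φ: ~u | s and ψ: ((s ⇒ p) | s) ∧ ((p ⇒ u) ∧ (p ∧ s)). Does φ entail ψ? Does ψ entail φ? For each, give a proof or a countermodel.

Only the converse holds.

Converse. Assume the antecedent. If s is true, ~u | s reduces to true regardless of the other variables. If s is false, the antecedent cannot hold. Either way ~u | s holds.

Forward direction. This fails. Under s = F, u = F, p = F, the left side is true but the right side is false.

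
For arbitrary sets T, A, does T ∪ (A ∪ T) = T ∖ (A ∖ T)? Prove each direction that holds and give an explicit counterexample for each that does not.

Only the reverse inclusion holds.

(⟹) This inclusion fails. Take T = ∅, A = {1}; then 1 ∈ T ∪ (A ∪ T) but 1 ∉ T ∖ (A ∖ T).

(⟸) Let x ∈ T ∖ (A ∖ T). Then either x ∈ T and x ∉ A; or x ∈ T ∩ A. In each case x ∈ T ∪ (A ∪ T), so T ∖ (A ∖ T) ⊆ T ∪ (A ∪ T).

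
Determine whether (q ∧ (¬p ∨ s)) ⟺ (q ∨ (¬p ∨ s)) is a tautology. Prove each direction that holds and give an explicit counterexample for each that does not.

(⇒) Assume the antecedent. If p is true, the antecedent forces (p = T, s = T, q = T), and q ∨ (¬p ∨ s) holds there. If p is false, q ∨ (¬p ∨ s) reduces to true regardless of the other variables. Either way q ∨ (¬p ∨ s) holds.

(⇐) This fails. Under p = F, s = F, q = F, the left side is false but the right side is true.

(⇒) holds; (⇐) fails.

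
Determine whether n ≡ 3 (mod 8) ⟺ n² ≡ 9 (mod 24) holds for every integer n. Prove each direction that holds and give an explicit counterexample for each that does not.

Both directions fail.

(⟹) This fails: take n = 11. Then 11 ≡ 3 (mod 8), but 11² = 121 ≡ 1 (mod 24), not 9.

(⟸) This fails: take n = 9. Then 9² = 81 ≡ 9 (mod 24), yet 9 ≡ 1 (mod 8), not 3.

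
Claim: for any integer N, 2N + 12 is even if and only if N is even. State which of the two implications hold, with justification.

(⇒) This fails: take N = 5. Then 2N + 12 = 22, which is even, yet N = 5 is odd, not even.

(⇐) Suppose N is even. Since 2 is even, 2N is even for every N, so 2N + 12 has the same parity as 12, which is even. Hence 2N + 12 is even.

The forward direction fails; the converse holds.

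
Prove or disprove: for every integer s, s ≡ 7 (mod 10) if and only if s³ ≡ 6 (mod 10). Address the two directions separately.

(⟹) This fails: take s = 7. Then 7 ≡ 7 (mod 10), but 7³ = 343 ≡ 3 (mod 10), not 6.

(⟸) This fails: take s = 6. Then 6³ = 216 ≡ 6 (mod 10), yet 6 ≡ 6 (mod 10), not 7.

(⇒) fails and (⇐) fails.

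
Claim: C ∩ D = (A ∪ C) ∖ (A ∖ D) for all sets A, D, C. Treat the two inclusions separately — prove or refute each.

(⊆) holds; (⊇) fails.

(⟹) Let x ∈ C ∩ D. Then either x ∈ D ∩ C and x ∉ A; or x ∈ A ∩ D ∩ C. In each case x ∈ (A ∪ C) ∖ (A ∖ D), so C ∩ D ⊆ (A ∪ C) ∖ (A ∖ D).

(⟸) This inclusion fails. Take A = {1}, D = {1}, C = ∅; then 1 ∈ (A ∪ C) ∖ (A ∖ D) but 1 ∉ C ∩ D.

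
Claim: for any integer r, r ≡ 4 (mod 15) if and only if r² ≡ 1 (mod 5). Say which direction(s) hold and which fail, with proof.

(⇒) holds; (⇐) fails.

(⇒) Suppose r ≡ 4 (mod 15). Then r² ≡ 4² = 16 (mod 15), and since 5 ∣ 15, also r² ≡ 1 (mod 5).

(⇐) This fails: take r = 1. Then 1² = 1 ≡ 1 (mod 5), yet 1 ≡ 1 (mod 15), not 4.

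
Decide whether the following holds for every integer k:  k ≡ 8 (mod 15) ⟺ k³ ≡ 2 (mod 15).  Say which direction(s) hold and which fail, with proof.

(→) Suppose k ≡ 8 (mod 15). Write k = 15j + 8. Then (15j + 8)³ = 3375j³ + 5400j² + 2880j + 512 = 15(225j³ + 360j² + 192j + 34) + 2, so k³ ≡ 2 (mod 15).

(←) Conversely, suppose k³ ≡ 2 (mod 15). The only residue r in {0, …, 14} with r³ ≡ 2 (mod 15) is r = 8, so k ≡ 8 (mod 15).

Equivalent; both directions hold.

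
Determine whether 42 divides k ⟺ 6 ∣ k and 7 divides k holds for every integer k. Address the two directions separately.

(⟸) Suppose 6 ∣ k and 7 ∣ k. Any common multiple of 6 and 7 is a multiple of their lcm; here gcd(6, 7) = 1, so lcm(6, 7) = 6·7 = 42, so 42 ∣ k.

(⟹) If 42 ∣ k, write k = 42q. Since 42 = 7·6, k = 6·(7q), so 6 ∣ k; and since 42 = 6·7, k = 7·(6q), so 7 ∣ k.

Both directions hold; the statement is true.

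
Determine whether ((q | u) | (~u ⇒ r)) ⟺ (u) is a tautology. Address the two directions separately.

Only the reverse direction holds.

(⇒) This fails. Under q = T, u = F, r = F, the left side is true but the right side is false.

(⇐) Assume the antecedent. If q is true, (q | u) | (~u ⇒ r) reduces to true regardless of the other variables. If q is false, the antecedent forces (q = F, u = T, r = F) or (q = F, u = T, r = T), and (q | u) | (~u ⇒ r) holds there. Either way (q | u) | (~u ⇒ r) holds.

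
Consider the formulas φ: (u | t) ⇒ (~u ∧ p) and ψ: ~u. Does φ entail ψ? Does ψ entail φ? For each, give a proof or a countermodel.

Only the forward implication holds.

(⇒) Assume the antecedent. If t is true, the antecedent forces (t = T, u = F, p = T), and ~u holds there. If t is false, the antecedent forces (t = F, u = F, p = F) or (t = F, u = F, p = T), and ~u holds there. Either way ~u holds.

(⇐) This fails. Under t = T, u = F, p = F, the left side is false but the right side is true.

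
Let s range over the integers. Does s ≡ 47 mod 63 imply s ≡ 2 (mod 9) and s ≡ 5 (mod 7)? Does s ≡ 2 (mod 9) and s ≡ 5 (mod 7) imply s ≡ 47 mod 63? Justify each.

Equivalent; both directions hold.

(⟸) If s ≡ 2 (mod 9) and s ≡ 5 (mod 7), then by the Chinese remainder theorem s ≡ 47 (mod 63). This is exactly s ≡ 47 (mod 63).

(⟹) Suppose s ≡ 47 (mod 63); write s = 63j + 47. Since 9 ∣ 63, reducing mod 9 gives s ≡ 47 ≡ 2 (mod 9); since 7 ∣ 63, reducing mod 7 gives s ≡ 47 ≡ 5 (mod 7).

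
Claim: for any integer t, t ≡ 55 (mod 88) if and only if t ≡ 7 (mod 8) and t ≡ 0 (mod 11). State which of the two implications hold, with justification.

(←) If t ≡ 7 (mod 8) and t ≡ 0 (mod 11), then by the Chinese remainder theorem t ≡ 55 (mod 88). This is exactly t ≡ 55 (mod 88).

(→) Suppose t ≡ 55 (mod 88); write t = 88j + 55. Since 8 ∣ 88, reducing mod 8 gives t ≡ 55 ≡ 7 (mod 8); since 11 ∣ 88, reducing mod 11 gives t ≡ 55 ≡ 0 (mod 11).

The biconditional holds.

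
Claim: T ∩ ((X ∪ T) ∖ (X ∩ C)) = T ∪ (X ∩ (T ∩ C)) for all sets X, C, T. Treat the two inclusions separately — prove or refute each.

(⊆) Let x ∈ T ∩ ((X ∪ T) ∖ (X ∩ C)). Then either x ∈ T and x ∉ X, C; or x ∈ X ∩ T and x ∉ C; or x ∈ C ∩ T and x ∉ X. In each case x ∈ T ∪ (X ∩ (T ∩ C)), so T ∩ ((X ∪ T) ∖ (X ∩ C)) ⊆ T ∪ (X ∩ (T ∩ C)).

(⊇) This inclusion fails. Take X = {1}, C = {1}, T = {1}; then 1 ∈ T ∪ (X ∩ (T ∩ C)) but 1 ∉ T ∩ ((X ∪ T) ∖ (X ∩ C)).

Only the forward inclusion holds.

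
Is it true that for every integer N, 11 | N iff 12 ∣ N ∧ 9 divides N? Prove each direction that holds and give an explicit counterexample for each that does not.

Both directions fail.

(⟹) This fails: take N = 11. Certainly 11 ∣ 11, but 12 ∤ 11.

(⟸) This fails: take N = 36. Both 12 ∣ 36 and 9 ∣ 36, yet 36 is not a multiple of 11 (since 36 = 3·11 + 3), so 11 ∤ 36.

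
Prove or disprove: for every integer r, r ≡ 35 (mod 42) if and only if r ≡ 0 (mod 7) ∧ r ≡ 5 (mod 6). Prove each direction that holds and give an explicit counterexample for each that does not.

Both implications hold.

[⇒] Suppose r ≡ 35 (mod 42); write r = 42j + 35. Since 7 ∣ 42, reducing mod 7 gives r ≡ 35 ≡ 0 (mod 7); since 6 ∣ 42, reducing mod 6 gives r ≡ 35 ≡ 5 (mod 6).

[⇐] Conversely, if r ≡ 0 (mod 7) and r ≡ 5 (mod 6), then by the Chinese remainder theorem r ≡ 35 (mod 42). This is exactly r ≡ 35 (mod 42).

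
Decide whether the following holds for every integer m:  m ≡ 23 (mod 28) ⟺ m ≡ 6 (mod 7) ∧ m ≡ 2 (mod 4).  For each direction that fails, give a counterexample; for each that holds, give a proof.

Forward direction. This fails: m = 23 gives 23 ≡ 23 (mod 28) but 23 ≡ 2 (mod 7), so the conjunction on the right does not hold.

Converse. This fails: m = 6 satisfies both congruences on the right (6 ≡ 6 mod 7 and 6 ≡ 2 mod 4) yet 6 ≡ 6 (mod 28), not 23.

Neither implication holds.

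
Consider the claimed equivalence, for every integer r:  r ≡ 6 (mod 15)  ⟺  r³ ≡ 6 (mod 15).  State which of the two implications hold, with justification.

Equivalent; both directions hold.

(⇒) Suppose r ≡ 6 (mod 15). Write r = 15j + 6. Then (15j + 6)³ = 3375j³ + 4050j² + 1620j + 216 = 15(225j³ + 270j² + 108j + 14) + 6, so r³ ≡ 6 (mod 15).

(⇐) Conversely, suppose r³ ≡ 6 (mod 15). The only residue r in {0, …, 14} with r³ ≡ 6 (mod 15) is r = 6, so r ≡ 6 (mod 15).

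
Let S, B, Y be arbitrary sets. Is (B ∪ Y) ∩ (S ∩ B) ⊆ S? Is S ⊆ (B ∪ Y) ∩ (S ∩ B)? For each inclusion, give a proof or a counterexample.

(⊆) Let x ∈ (B ∪ Y) ∩ (S ∩ B). Then either x ∈ S ∩ B and x ∉ Y; or x ∈ S ∩ B ∩ Y. In each case x ∈ S, so (B ∪ Y) ∩ (S ∩ B) ⊆ S.

(⊇) This inclusion fails. Take S = {1}, B = ∅, Y = ∅; then 1 ∈ S but 1 ∉ (B ∪ Y) ∩ (S ∩ B).

The sets are not equal: only the forward inclusion holds.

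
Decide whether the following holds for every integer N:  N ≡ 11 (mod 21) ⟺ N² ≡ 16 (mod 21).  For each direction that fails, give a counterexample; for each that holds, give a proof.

Forward direction. Suppose N ≡ 11 (mod 21). Write N = 21j + 11. Then (21j + 11)² = 441j² + 462j + 121 = 21(21j² + 22j + 5) + 16, so N² ≡ 16 (mod 21).

Converse. This fails: take N = 4. Then 4² = 16 ≡ 16 (mod 21), yet 4 ≡ 4 (mod 21), not 11.

(⇒) holds; (⇐) fails.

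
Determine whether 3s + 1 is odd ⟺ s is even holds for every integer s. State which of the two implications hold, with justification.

Both directions hold.

(⟹) Suppose 3s + 1 is odd. Since 3 is odd, 3s and s have the same parity, so 3s + 1 ≡ s + 1 (mod 2). As 1 is odd, 3s + 1 is odd exactly when s is even. Thus s is even.

(⟸) Conversely, suppose s is even; write s = 2j. Then 3s + 1 = 3·(2j) + 1 = 2·3j + 1, which is odd.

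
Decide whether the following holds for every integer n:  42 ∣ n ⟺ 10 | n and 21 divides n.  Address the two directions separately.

Not equivalent: only (⇐) holds.

(⟹) This fails: take n = 42. Certainly 42 ∣ 42, but 10 ∤ 42.

(⟸) Suppose 10 ∣ n and 21 ∣ n. Any common multiple of 10 and 21 is a multiple of their lcm; here gcd(10, 21) = 1, so lcm(10, 21) = 10·21 = 210, so 210 ∣ n. Since 42 ∣ 210, it follows that 42 ∣ n.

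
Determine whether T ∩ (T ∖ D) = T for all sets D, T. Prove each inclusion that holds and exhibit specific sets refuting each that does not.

(⊇) This inclusion fails. Take D = {1}, T = {1}; then 1 ∈ T but 1 ∉ T ∩ (T ∖ D).

(⊆) Let x ∈ T ∩ (T ∖ D). Then x ∈ T and x ∉ D, from which x ∈ T.

Only the forward inclusion holds.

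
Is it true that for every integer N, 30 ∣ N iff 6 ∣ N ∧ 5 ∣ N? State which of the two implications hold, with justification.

Equivalent; both directions hold.

(⇒) If 30 ∣ N, write N = 30q. Since 30 = 5·6, N = 6·(5q), so 6 ∣ N; and since 30 = 6·5, N = 5·(6q), so 5 ∣ N.

(⇐) Suppose 6 ∣ N and 5 ∣ N. Any common multiple of 6 and 5 is a multiple of their lcm; here gcd(6, 5) = 1, so lcm(6, 5) = 6·5 = 30, so 30 ∣ N.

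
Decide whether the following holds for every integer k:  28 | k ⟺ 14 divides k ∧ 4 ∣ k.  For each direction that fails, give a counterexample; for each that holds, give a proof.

(⇐) Suppose 14 ∣ k and 4 ∣ k. Any common multiple of 14 and 4 is a multiple of their lcm; here lcm(14, 4) = 14·4/gcd(14, 4) = 56/2 = 28, so 28 ∣ k.

(⇒) If 28 ∣ k, write k = 28q. Since 28 = 2·14, k = 14·(2q), so 14 ∣ k; and since 28 = 7·4, k = 4·(7q), so 4 ∣ k.

Both implications hold.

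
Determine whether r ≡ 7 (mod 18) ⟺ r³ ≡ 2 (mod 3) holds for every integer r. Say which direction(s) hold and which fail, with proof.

(⇒) fails and (⇐) fails.

Forward direction. This fails: take r = 7. Then 7 ≡ 7 (mod 18), but 7³ = 343 ≡ 1 (mod 3), not 2.

Converse. This fails: take r = 2. Then 2³ = 8 ≡ 2 (mod 3), yet 2 ≡ 2 (mod 18), not 7.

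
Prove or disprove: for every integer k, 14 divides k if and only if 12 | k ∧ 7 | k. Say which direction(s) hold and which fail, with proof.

(→) This fails: take k = 14. Certainly 14 ∣ 14, but 12 ∤ 14.

(←) Suppose 12 ∣ k and 7 ∣ k. Any common multiple of 12 and 7 is a multiple of their lcm; here gcd(12, 7) = 1, so lcm(12, 7) = 12·7 = 84, so 84 ∣ k. Since 14 ∣ 84, it follows that 14 ∣ k.

Not equivalent: only (⇐) holds.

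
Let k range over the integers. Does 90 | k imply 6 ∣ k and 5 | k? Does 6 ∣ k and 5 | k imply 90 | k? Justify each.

(⇐) This fails: take k = 30. Both 6 ∣ 30 and 5 ∣ 30, yet 30 is not a multiple of 90 (since 30 = 0·90 + 30), so 90 ∤ 30.

(⇒) If 90 ∣ k, write k = 90q. Since 90 = 15·6, k = 6·(15q), so 6 ∣ k; and since 90 = 18·5, k = 5·(18q), so 5 ∣ k.

The forward direction holds; the converse fails.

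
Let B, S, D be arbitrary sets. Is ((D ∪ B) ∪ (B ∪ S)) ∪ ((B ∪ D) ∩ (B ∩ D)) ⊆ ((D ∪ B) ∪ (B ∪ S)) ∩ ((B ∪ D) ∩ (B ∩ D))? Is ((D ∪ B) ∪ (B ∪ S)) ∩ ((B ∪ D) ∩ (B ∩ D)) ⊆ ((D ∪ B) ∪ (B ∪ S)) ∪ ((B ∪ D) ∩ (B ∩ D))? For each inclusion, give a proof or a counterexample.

(⟹) This inclusion fails. Take B = {1}, S = ∅, D = ∅; then 1 ∈ ((D ∪ B) ∪ (B ∪ S)) ∪ ((B ∪ D) ∩ (B ∩ D)) but 1 ∉ ((D ∪ B) ∪ (B ∪ S)) ∩ ((B ∪ D) ∩ (B ∩ D)).

(⟸) Let x ∈ ((D ∪ B) ∪ (B ∪ S)) ∩ ((B ∪ D) ∩ (B ∩ D)). Then either x ∈ B ∩ D and x ∉ S; or x ∈ B ∩ S ∩ D. In each case x ∈ ((D ∪ B) ∪ (B ∪ S)) ∪ ((B ∪ D) ∩ (B ∩ D)), so ((D ∪ B) ∪ (B ∪ S)) ∩ ((B ∪ D) ∩ (B ∩ D)) ⊆ ((D ∪ B) ∪ (B ∪ S)) ∪ ((B ∪ D) ∩ (B ∩ D)).

Only the reverse inclusion holds.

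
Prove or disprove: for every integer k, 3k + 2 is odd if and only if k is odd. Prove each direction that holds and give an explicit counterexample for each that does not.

Both directions hold; the statement is true.

(⇒) Suppose 3k + 2 is odd. Since 3 is odd, 3k and k have the same parity, so 3k + 2 ≡ k + 2 (mod 2). As 2 is even, 3k + 2 is odd exactly when k is odd. Thus k is odd.

(⇐) Conversely, suppose k is odd; write k = 2j + 1. Then 3k + 2 = 3·(2j + 1) + 2 = 2·3j + 5, which is odd.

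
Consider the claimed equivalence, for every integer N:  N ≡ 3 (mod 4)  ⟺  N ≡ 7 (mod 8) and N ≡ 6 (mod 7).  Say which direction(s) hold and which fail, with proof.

(⇒) fails; (⇐) holds.

Forward direction. This fails: N = 3 gives 3 ≡ 3 (mod 4) but 3 ≡ 3 (mod 8), so the conjunction on the right does not hold.

Converse. If N ≡ 7 (mod 8) and N ≡ 6 (mod 7), then by the Chinese remainder theorem N ≡ 55 (mod 56). Since 55 ≡ 3 (mod 4) and 4 ∣ 56, we get N ≡ 3 (mod 4).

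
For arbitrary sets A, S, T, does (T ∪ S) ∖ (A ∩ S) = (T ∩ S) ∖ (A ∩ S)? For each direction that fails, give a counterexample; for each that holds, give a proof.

(⟹) This inclusion fails. Take A = ∅, S = {1}, T = ∅; then 1 ∈ (T ∪ S) ∖ (A ∩ S) but 1 ∉ (T ∩ S) ∖ (A ∩ S).

(⟸) Let x ∈ (T ∩ S) ∖ (A ∩ S). Then x ∈ S ∩ T and x ∉ A, from which x ∈ (T ∪ S) ∖ (A ∩ S).

(⊆) fails; (⊇) holds.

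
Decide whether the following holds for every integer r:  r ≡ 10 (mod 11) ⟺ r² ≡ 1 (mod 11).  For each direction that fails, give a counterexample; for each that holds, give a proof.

Forward direction. Suppose r ≡ 10 (mod 11). Write r = 11j + 10. Then (11j + 10)² = 121j² + 220j + 100 = 11(11j² + 20j + 9) + 1, so r² ≡ 1 (mod 11).

Converse. This fails: take r = 1. Then 1² = 1 ≡ 1 (mod 11), yet 1 ≡ 1 (mod 11), not 10.

Only the forward direction holds.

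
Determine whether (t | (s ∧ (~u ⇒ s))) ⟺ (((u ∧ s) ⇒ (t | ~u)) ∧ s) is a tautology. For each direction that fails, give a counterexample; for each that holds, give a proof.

(⇒) fails; (⇐) holds.

Forward direction. This fails. Under u = F, t = T, s = F, the left side is true but the right side is false.

Converse. Assume the antecedent. If u is true, the antecedent forces (u = T, t = T, s = T), and t | (s ∧ (~u ⇒ s)) holds there. If u is false, the antecedent forces (u = F, t = F, s = T) or (u = F, t = T, s = T), and t | (s ∧ (~u ⇒ s)) holds there. Either way t | (s ∧ (~u ⇒ s)) holds.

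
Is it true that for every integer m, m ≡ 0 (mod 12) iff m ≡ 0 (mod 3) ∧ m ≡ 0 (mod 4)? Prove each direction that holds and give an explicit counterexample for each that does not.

(⇒) Suppose m ≡ 0 (mod 12); write m = 12j + 0. Since 3 ∣ 12, reducing mod 3 gives m ≡ 0 (mod 3); since 4 ∣ 12, reducing mod 4 gives m ≡ 0 (mod 4).

(⇐) Conversely, if m ≡ 0 (mod 3) and m ≡ 0 (mod 4), then by the Chinese remainder theorem m ≡ 0 (mod 12). This is exactly m ≡ 0 (mod 12).

Equivalent; both directions hold.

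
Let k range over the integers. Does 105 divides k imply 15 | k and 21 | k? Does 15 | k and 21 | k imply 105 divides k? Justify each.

(⇒) If 105 ∣ k, write k = 105q. Since 105 = 7·15, k = 15·(7q), so 15 ∣ k; and since 105 = 5·21, k = 21·(5q), so 21 ∣ k.

(⇐) Suppose 15 ∣ k and 21 ∣ k. Any common multiple of 15 and 21 is a multiple of their lcm; here lcm(15, 21) = 15·21/gcd(15, 21) = 315/3 = 105, so 105 ∣ k.

Equivalent; both directions hold.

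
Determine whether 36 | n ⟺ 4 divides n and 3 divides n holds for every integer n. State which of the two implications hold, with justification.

Forward direction. If 36 ∣ n, write n = 36q. Since 36 = 9·4, n = 4·(9q), so 4 ∣ n; and since 36 = 12·3, n = 3·(12q), so 3 ∣ n.

Converse. This fails: take n = 12. Both 4 ∣ 12 and 3 ∣ 12, yet 12 is not a multiple of 36 (since 12 = 0·36 + 12), so 36 ∤ 12.

Not equivalent: only (⇒) holds.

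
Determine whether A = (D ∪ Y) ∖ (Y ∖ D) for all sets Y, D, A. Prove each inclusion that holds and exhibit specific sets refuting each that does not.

Forward inclusion. This inclusion fails. Take Y = ∅, D = ∅, A = {1}; then 1 ∈ A but 1 ∉ (D ∪ Y) ∖ (Y ∖ D).

Reverse inclusion. This inclusion fails. Take Y = ∅, D = {1}, A = ∅; then 1 ∈ (D ∪ Y) ∖ (Y ∖ D) but 1 ∉ A.

Both inclusions fail.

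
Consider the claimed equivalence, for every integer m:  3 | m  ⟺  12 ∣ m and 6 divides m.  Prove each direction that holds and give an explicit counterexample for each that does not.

(⇒) fails; (⇐) holds.

[⇒] This fails: take m = 3. Certainly 3 ∣ 3, but 12 ∤ 3.

[⇐] Suppose 12 ∣ m and 6 ∣ m. Any common multiple of 12 and 6 is a multiple of their lcm; here lcm(12, 6) = 12·6/gcd(12, 6) = 72/6 = 12, so 12 ∣ m. Since 3 ∣ 12, it follows that 3 ∣ m.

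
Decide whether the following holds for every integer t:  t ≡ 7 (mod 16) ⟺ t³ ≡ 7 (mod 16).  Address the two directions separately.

The biconditional holds.

[⇒] Suppose t ≡ 7 (mod 16). Write t = 16j + 7. Then (16j + 7)³ = 4096j³ + 5376j² + 2352j + 343 = 16(256j³ + 336j² + 147j + 21) + 7, so t³ ≡ 7 (mod 16).

[⇐] Conversely, suppose t³ ≡ 7 (mod 16). The only residue r in {0, …, 15} with r³ ≡ 7 (mod 16) is r = 7, so t ≡ 7 (mod 16).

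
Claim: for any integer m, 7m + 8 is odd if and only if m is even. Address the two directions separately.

(→) This fails: m = 5 gives 7m + 8 = 43, which is odd, but 5 is odd, not even.

(←) This also fails: m = 2 is even, but 7m + 8 = 22 is even, not odd.

Neither direction holds.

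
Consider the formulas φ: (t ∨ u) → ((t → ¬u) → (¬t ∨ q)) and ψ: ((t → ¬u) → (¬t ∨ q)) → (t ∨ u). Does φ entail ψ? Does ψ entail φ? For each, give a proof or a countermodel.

Neither implication holds.

[⇒] This fails. Under t = F, u = F, q = F, the left side is true but the right side is false.

[⇐] This fails. Under t = T, u = F, q = F, the left side is false but the right side is true.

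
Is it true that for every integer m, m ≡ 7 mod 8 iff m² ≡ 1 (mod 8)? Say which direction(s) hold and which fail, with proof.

Not equivalent: only (⇒) holds.

(⟹) Suppose m ≡ 7 mod 8. Write m = 8j + 7. Then (8j + 7)² = 64j² + 112j + 49 = 8(8j² + 14j + 6) + 1, so m² ≡ 1 (mod 8).

(⟸) This fails: take m = 1. Then 1² = 1 ≡ 1 (mod 8), yet 1 ≡ 1 (mod 8), not 7.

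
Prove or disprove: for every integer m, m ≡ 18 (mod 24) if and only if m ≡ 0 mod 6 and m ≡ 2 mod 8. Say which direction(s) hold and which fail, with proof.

The biconditional holds.

(→) Suppose m ≡ 18 (mod 24); write m = 24j + 18. Since 6 ∣ 24, reducing mod 6 gives m ≡ 18 ≡ 0 (mod 6); since 8 ∣ 24, reducing mod 8 gives m ≡ 18 ≡ 2 (mod 8).

(←) Conversely, if m ≡ 0 (mod 6) and m ≡ 2 (mod 8), then by the Chinese remainder theorem m ≡ 18 (mod 24). This is exactly m ≡ 18 (mod 24).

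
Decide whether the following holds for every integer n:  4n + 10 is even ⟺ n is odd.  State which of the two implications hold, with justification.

The forward direction fails; the converse holds.

(⇒) This fails: take n = 2. Then 4n + 10 = 18, which is even, yet n = 2 is even, not odd.

(⇐) Suppose n is odd. Since 4 is even, 4n is even for every n, so 4n + 10 has the same parity as 10, which is even. Hence 4n + 10 is even.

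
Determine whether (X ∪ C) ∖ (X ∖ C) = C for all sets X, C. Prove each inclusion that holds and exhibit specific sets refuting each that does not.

Both inclusions hold; the sets are equal.

(⟹) Let x ∈ (X ∪ C) ∖ (X ∖ C). Then either x ∈ C and x ∉ X; or x ∈ X ∩ C. In each case x ∈ C, so (X ∪ C) ∖ (X ∖ C) ⊆ C.

(⟸) Let x ∈ C. Then either x ∈ C and x ∉ X; or x ∈ X ∩ C. In each case x ∈ (X ∪ C) ∖ (X ∖ C), so C ⊆ (X ∪ C) ∖ (X ∖ C).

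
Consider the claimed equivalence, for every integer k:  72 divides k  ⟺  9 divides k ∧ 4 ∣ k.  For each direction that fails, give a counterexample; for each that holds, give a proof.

The forward direction holds; the converse fails.

Forward direction. If 72 ∣ k, write k = 72q. Since 72 = 8·9, k = 9·(8q), so 9 ∣ k; and since 72 = 18·4, k = 4·(18q), so 4 ∣ k.

Converse. This fails: take k = 36. Both 9 ∣ 36 and 4 ∣ 36, yet 36 is not a multiple of 72 (since 36 = 0·72 + 36), so 72 ∤ 36.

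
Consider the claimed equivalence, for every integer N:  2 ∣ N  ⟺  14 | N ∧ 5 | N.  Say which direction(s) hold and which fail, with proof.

(←) Suppose 14 ∣ N and 5 ∣ N. Any common multiple of 14 and 5 is a multiple of their lcm; here gcd(14, 5) = 1, so lcm(14, 5) = 14·5 = 70, so 70 ∣ N. Since 2 ∣ 70, it follows that 2 ∣ N.

(→) This fails: take N = 2. Certainly 2 ∣ 2, but 14 ∤ 2.

The forward direction fails; the converse holds.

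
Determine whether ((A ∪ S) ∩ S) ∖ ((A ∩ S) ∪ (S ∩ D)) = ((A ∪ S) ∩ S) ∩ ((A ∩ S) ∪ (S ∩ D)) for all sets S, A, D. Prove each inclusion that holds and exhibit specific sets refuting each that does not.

Both inclusions fail.

(⊆) This inclusion fails. Take S = {1}, A = ∅, D = ∅; then 1 ∈ ((A ∪ S) ∩ S) ∖ ((A ∩ S) ∪ (S ∩ D)) but 1 ∉ ((A ∪ S) ∩ S) ∩ ((A ∩ S) ∪ (S ∩ D)).

(⊇) This inclusion fails. Take S = {1}, A = {1}, D = ∅; then 1 ∈ ((A ∪ S) ∩ S) ∩ ((A ∩ S) ∪ (S ∩ D)) but 1 ∉ ((A ∪ S) ∩ S) ∖ ((A ∩ S) ∪ (S ∩ D)).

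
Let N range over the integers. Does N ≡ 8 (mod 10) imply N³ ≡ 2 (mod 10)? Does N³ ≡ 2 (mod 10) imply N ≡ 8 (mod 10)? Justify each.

Both directions hold; the statement is true.

(⇒) Suppose N ≡ 8 (mod 10). Write N = 10j + 8. Then (10j + 8)³ = 1000j³ + 2400j² + 1920j + 512 = 10(100j³ + 240j² + 192j + 51) + 2, so N³ ≡ 2 (mod 10).

(⇐) For the converse, argue contrapositively. If N ≢ 8 (mod 10), then N is congruent to one of 0, 1, 2, 3, 4, 5, 6, 7, 9 modulo 10, and these give N³ ≡ 0, 1, 8, 7, 4, 5, 6, 3, 9 respectively — never 2.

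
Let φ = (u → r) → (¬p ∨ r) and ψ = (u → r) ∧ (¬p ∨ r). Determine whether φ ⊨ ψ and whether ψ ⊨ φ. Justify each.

(⇐) Assume the antecedent. If p is true, the antecedent forces (p = T, r = T, u = F) or (p = T, r = T, u = T), and (u → r) → (¬p ∨ r) holds there. If p is false, (u → r) → (¬p ∨ r) reduces to true regardless of the other variables. Either way (u → r) → (¬p ∨ r) holds.

(⇒) This fails. Under p = F, r = F, u = T, the left side is true but the right side is false.

The forward direction fails; the converse holds.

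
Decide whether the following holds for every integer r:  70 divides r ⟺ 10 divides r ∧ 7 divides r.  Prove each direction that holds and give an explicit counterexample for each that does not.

(⟹) If 70 ∣ r, write r = 70q. Since 70 = 7·10, r = 10·(7q), so 10 ∣ r; and since 70 = 10·7, r = 7·(10q), so 7 ∣ r.

(⟸) Suppose 10 ∣ r and 7 ∣ r. Any common multiple of 10 and 7 is a multiple of their lcm; here gcd(10, 7) = 1, so lcm(10, 7) = 10·7 = 70, so 70 ∣ r.

Both directions hold; the statement is true.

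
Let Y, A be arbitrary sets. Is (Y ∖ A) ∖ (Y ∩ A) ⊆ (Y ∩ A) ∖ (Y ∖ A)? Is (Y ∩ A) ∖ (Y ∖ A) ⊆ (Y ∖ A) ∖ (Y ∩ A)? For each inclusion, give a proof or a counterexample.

(⟹) This inclusion fails. Take Y = {1}, A = ∅; then 1 ∈ (Y ∖ A) ∖ (Y ∩ A) but 1 ∉ (Y ∩ A) ∖ (Y ∖ A).

(⟸) This inclusion fails. Take Y = {1}, A = {1}; then 1 ∈ (Y ∩ A) ∖ (Y ∖ A) but 1 ∉ (Y ∖ A) ∖ (Y ∩ A).

Neither inclusion holds.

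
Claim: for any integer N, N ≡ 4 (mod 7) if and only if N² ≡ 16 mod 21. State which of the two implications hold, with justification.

Both directions fail.

(⇒) This fails: take N = 18. Then 18 ≡ 4 (mod 7), but 18² = 324 ≡ 9 (mod 21), not 16.

(⇐) This fails: take N = 10. Then 10² = 100 ≡ 16 (mod 21), yet 10 ≡ 3 (mod 7), not 4.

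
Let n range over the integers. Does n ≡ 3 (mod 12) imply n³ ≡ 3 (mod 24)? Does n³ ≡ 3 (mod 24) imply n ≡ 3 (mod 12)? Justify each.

(⇐) The residues r modulo 24 with r³ ≡ 3 (mod 24) are exactly {3}, and each is ≡ 3 (mod 12).

(⇒) This fails: take n = 15. Then 15 ≡ 3 (mod 12), but 15³ = 3375 ≡ 15 (mod 24), not 3.

Only the converse holds.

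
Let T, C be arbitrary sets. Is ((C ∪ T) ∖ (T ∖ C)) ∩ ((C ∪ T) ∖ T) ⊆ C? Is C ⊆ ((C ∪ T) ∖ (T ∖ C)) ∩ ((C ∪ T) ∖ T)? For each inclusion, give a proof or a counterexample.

Forward inclusion. Let x ∈ ((C ∪ T) ∖ (T ∖ C)) ∩ ((C ∪ T) ∖ T). Then x ∈ C and x ∉ T, from which x ∈ C.

Reverse inclusion. This inclusion fails. Take T = {1}, C = {1}; then 1 ∈ C but 1 ∉ ((C ∪ T) ∖ (T ∖ C)) ∩ ((C ∪ T) ∖ T).

(⊆) holds; (⊇) fails.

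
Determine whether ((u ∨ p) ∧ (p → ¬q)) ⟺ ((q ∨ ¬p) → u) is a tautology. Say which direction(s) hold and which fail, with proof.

(⟹) Assume the antecedent. If p is true, the antecedent forces (p = T, q = F, u = F) or (p = T, q = F, u = T), and (q ∨ ¬p) → u holds there. If p is false, the antecedent forces (p = F, q = F, u = T) or (p = F, q = T, u = T), and (q ∨ ¬p) → u holds there. Either way (q ∨ ¬p) → u holds.

(⟸) This fails. Under p = T, q = T, u = T, the left side is false but the right side is true.

Not equivalent: only (⇒) holds.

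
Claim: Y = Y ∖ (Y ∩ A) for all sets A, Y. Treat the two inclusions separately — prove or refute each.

(⟹) This inclusion fails. Take A = {1}, Y = {1}; then 1 ∈ Y but 1 ∉ Y ∖ (Y ∩ A).

(⟸) Let x ∈ Y ∖ (Y ∩ A). Then x ∈ Y and x ∉ A, from which x ∈ Y.

The sets are not equal: only the reverse inclusion holds.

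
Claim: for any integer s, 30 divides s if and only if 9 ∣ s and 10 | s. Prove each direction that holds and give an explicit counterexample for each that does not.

Only the reverse direction holds.

(⇒) This fails: take s = 30. Certainly 30 ∣ 30, but 9 ∤ 30.

(⇐) Suppose 9 ∣ s and 10 ∣ s. Any common multiple of 9 and 10 is a multiple of their lcm; here gcd(9, 10) = 1, so lcm(9, 10) = 9·10 = 90, so 90 ∣ s. Since 30 ∣ 90, it follows that 30 ∣ s.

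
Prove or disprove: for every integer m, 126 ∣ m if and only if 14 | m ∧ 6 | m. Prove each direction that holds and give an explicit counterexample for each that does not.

Only the forward implication holds.

(←) This fails: take m = 42. Both 14 ∣ 42 and 6 ∣ 42, yet 42 is not a multiple of 126 (since 42 = 0·126 + 42), so 126 ∤ 42.

(→) If 126 ∣ m, write m = 126q. Since 126 = 9·14, m = 14·(9q), so 14 ∣ m; and since 126 = 21·6, m = 6·(21q), so 6 ∣ m.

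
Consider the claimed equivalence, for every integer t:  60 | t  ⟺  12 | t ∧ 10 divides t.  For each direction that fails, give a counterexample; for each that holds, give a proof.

Forward direction. If 60 ∣ t, write t = 60q. Since 60 = 5·12, t = 12·(5q), so 12 ∣ t; and since 60 = 6·10, t = 10·(6q), so 10 ∣ t.

Converse. Suppose 12 ∣ t and 10 ∣ t. Any common multiple of 12 and 10 is a multiple of their lcm; here lcm(12, 10) = 12·10/gcd(12, 10) = 120/2 = 60, so 60 ∣ t.

Both directions hold; the statement is true.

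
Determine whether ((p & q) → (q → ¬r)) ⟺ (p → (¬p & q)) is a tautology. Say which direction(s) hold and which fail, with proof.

(⇒) This fails. Under p = T, r = F, q = F, the left side is true but the right side is false.

(⇐) Assume the antecedent. If p is true, the antecedent cannot hold. If p is false, (p & q) → (q → ¬r) reduces to true regardless of the other variables. Either way (p & q) → (q → ¬r) holds.

Only the converse holds.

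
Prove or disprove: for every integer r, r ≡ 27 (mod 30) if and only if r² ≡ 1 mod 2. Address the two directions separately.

(⟹) Suppose r ≡ 27 (mod 30). Then r² ≡ 27² = 729 (mod 30), and since 2 ∣ 30, also r² ≡ 1 (mod 2).

(⟸) This fails: take r = 1. Then 1² = 1 ≡ 1 (mod 2), yet 1 ≡ 1 (mod 30), not 27.

The forward direction holds; the converse fails.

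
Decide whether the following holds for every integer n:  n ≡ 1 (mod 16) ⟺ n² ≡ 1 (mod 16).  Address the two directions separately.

(⟹) Suppose n ≡ 1 (mod 16). Write n = 16j + 1. Then (16j + 1)² = 256j² + 32j + 1 = 16(16j² + 2j) + 1, so n² ≡ 1 (mod 16).

(⟸) This fails: take n = 7. Then 7² = 49 ≡ 1 (mod 16), yet 7 ≡ 7 (mod 16), not 1.

Not equivalent: only (⇒) holds.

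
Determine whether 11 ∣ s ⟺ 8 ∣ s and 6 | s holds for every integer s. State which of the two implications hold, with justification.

Neither implication holds.

[⇒] This fails: take s = 11. Certainly 11 ∣ 11, but 8 ∤ 11.

[⇐] This fails: take s = 24. Both 8 ∣ 24 and 6 ∣ 24, yet 24 is not a multiple of 11 (since 24 = 2·11 + 2), so 11 ∤ 24.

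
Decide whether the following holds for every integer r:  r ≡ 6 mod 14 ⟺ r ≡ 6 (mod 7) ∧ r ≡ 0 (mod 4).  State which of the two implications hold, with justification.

Only the converse holds.

Forward direction. This fails: r = 6 gives 6 ≡ 6 (mod 14) but 6 ≡ 2 (mod 4), so the conjunction on the right does not hold.

Converse. If r ≡ 6 (mod 7) and r ≡ 0 (mod 4), then by the Chinese remainder theorem r ≡ 20 (mod 28). Since 20 ≡ 6 (mod 14) and 14 ∣ 28, we get r ≡ 6 (mod 14).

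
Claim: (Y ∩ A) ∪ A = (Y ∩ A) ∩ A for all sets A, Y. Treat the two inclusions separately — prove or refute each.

The sets are not equal: only the reverse inclusion holds.

(⟹) This inclusion fails. Take A = {1}, Y = ∅; then 1 ∈ (Y ∩ A) ∪ A but 1 ∉ (Y ∩ A) ∩ A.

(⟸) Let x ∈ (Y ∩ A) ∩ A. Then x ∈ A ∩ Y, from which x ∈ (Y ∩ A) ∪ A.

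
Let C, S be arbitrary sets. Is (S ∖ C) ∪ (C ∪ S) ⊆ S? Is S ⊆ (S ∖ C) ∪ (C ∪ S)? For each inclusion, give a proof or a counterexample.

Only the reverse inclusion holds.

Forward inclusion. This inclusion fails. Take C = {1}, S = ∅; then 1 ∈ (S ∖ C) ∪ (C ∪ S) but 1 ∉ S.

Reverse inclusion. Let x ∈ S. Then either x ∈ S and x ∉ C; or x ∈ C ∩ S. In each case x ∈ (S ∖ C) ∪ (C ∪ S), so S ⊆ (S ∖ C) ∪ (C ∪ S).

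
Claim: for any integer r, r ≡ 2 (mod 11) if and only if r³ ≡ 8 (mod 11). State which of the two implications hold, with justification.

[⇒] Suppose r ≡ 2 (mod 11). Write r = 11j + 2. Then (11j + 2)³ = 1331j³ + 726j² + 132j + 8 = 11(121j³ + 66j² + 12j) + 8, so r³ ≡ 8 (mod 11).

[⇐] For the converse, argue contrapositively. If r ≢ 2 (mod 11), then r is congruent to one of 0, 1, 3, 4, 5, 6, 7, 8, 9, 10 modulo 11, and these give r³ ≡ 0, 1, 5, 9, 4, 7, 2, 6, 3, 10 respectively — never 8.

Both directions hold.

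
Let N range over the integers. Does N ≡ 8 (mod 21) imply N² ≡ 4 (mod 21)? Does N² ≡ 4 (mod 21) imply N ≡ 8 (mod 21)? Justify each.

(⇒) This fails: take N = 8. Then 8 ≡ 8 (mod 21), but 8² = 64 ≡ 1 (mod 21), not 4.

(⇐) This fails: take N = 2. Then 2² = 4 ≡ 4 (mod 21), yet 2 ≡ 2 (mod 21), not 8.

Neither direction holds.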